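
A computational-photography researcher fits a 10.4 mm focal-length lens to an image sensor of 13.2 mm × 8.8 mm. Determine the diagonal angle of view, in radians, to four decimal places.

1.3032 rad

Sensor diagonal = √(13.2² + 8.8²) = √251.6800 ≈ 15.8644 mm.
Angle of view α = 2·arctan(d/2f) with d = 15.8644 mm and f = 10.4 mm.
d/2f = 0.76271; arctan(0.76271) ≈ 0.6516 rad, so α ≈ 1.3032 rad.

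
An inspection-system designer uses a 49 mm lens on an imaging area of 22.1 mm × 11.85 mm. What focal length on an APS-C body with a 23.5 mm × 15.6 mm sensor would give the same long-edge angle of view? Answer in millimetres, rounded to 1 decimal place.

Equal angle of view means equal width/f ratio, so f₂ = f₁ · (width₂/width₁) = 49 × 23.5/22.1.
f₂ = 49 × 1.06335 ≈ 52.104 mm.

52.1 mm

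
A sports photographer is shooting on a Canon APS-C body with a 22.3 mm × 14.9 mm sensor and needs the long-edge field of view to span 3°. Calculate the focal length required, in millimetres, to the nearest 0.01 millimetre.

425.80 mm

From α = 2·arctan(w/2f) we get f = w / (2·tan(α/2)).
With w = 22.3 mm and α/2 = 1.5°, tan(α/2) ≈ 0.02619, so f ≈ 22.3 / 0.05237 ≈ 425.8013 mm.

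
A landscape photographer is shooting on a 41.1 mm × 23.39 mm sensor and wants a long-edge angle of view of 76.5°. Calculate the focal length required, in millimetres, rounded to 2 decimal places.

From α = 2·arctan(w/2f) we get f = w / (2·tan(α/2)).
With w = 41.1 mm and α/2 = 38.25°, tan(α/2) ≈ 0.78834, so f ≈ 41.1 / 1.57667 ≈ 26.0676 mm.

26.07 mm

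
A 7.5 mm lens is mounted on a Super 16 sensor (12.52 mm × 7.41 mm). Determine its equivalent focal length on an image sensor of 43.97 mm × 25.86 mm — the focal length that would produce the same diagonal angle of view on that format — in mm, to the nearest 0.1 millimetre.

26.3 mm

Sensor diagonal = √(12.52² + 7.41²) = √211.6585 ≈ 14.5485 mm.
Sensor diagonal = √(43.97² + 25.86²) = √2602.1005 ≈ 51.0108 mm.
Equal angle of view means equal diagonal/f ratio, so f₂ = f₁ · (diagonal₂/diagonal₁) = 7.5 × 51.0108/14.5485.
f₂ = 7.5 × 3.50626 ≈ 26.297 mm.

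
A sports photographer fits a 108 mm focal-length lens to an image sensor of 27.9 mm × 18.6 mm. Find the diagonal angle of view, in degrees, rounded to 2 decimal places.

17.65°

Sensor diagonal = √(27.9² + 18.6²) = √1124.3700 ≈ 33.5316 mm.
Angle of view α = 2·arctan(d/2f) with d = 33.5316 mm and f = 108 mm.
d/2f = 0.15524; arctan(0.15524) ≈ 8.8241°, so α ≈ 17.6482°.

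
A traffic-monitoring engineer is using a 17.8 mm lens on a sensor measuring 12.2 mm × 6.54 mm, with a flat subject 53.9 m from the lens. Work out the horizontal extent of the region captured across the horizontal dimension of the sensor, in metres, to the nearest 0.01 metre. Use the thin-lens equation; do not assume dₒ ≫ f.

dₒ: 53.9 m = 53900 mm.
Similar triangles through the lens centre give W/dₒ = w/dᵢ; with 1/f = 1/dₒ + 1/dᵢ this gives W = w·(dₒ − f)/f.
W = 12.2 mm × (53900 − 17.8) / 17.8 = 12.2 × 3027.0899 ≈ 36930.497 mm = 36.9305 m.

36.93 m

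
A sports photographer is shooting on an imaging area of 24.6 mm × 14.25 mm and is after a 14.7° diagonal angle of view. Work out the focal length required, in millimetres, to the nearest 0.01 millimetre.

Sensor diagonal = √(24.6² + 14.25²) = √808.2225 ≈ 28.4293 mm.
From α = 2·arctan(d/2f) we get f = d / (2·tan(α/2)).
With d = 28.4293 mm and α/2 = 7.35°, tan(α/2) ≈ 0.12899, so f ≈ 28.4293 / 0.25798 ≈ 110.1994 mm.

110.20 mm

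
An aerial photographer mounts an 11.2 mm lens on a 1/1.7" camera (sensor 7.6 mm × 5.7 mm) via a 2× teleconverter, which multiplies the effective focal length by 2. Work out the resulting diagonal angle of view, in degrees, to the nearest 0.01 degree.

Effective focal length f = 11.2 × 2 = 22.4 mm.
Sensor diagonal = √(7.6² + 5.7²) = √90.2500 ≈ 9.5000 mm.
α = 2·arctan(9.500 / (2 × 22.4)) = 2·arctan(0.21205) ≈ 23.9448°.

23.94°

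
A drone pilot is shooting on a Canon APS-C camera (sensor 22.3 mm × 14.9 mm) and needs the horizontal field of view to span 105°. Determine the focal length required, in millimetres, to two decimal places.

From α = 2·arctan(w/2f) we get f = w / (2·tan(α/2)).
With w = 22.3 mm and α/2 = 52.5°, tan(α/2) ≈ 1.30323, so f ≈ 22.3 / 2.60645 ≈ 8.5557 mm.

8.56 mm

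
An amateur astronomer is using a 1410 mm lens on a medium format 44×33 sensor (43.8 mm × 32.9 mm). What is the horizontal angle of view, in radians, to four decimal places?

0.0311 rad

Angle of view α = 2·arctan(w/2f) with w = 43.8 mm and f = 1410 mm.
w/2f = 0.01553; arctan(0.01553) ≈ 0.0155 rad, so α ≈ 0.0311 rad.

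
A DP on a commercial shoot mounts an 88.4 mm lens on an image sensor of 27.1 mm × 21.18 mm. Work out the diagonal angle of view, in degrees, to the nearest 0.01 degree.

Sensor diagonal = √(27.1² + 21.18²) = √1183.0024 ≈ 34.3948 mm.
Angle of view α = 2·arctan(d/2f) with d = 34.3948 mm and f = 88.4 mm.
d/2f = 0.19454; arctan(0.19454) ≈ 11.0089°, so α ≈ 22.0177°.

22.02°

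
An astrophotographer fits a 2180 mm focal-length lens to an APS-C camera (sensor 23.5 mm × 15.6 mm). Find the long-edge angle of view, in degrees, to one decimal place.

Angle of view α = 2·arctan(w/2f) with w = 23.5 mm and f = 2180 mm.
w/2f = 0.00539; arctan(0.00539) ≈ 0.3088°, so α ≈ 0.6176°.

0.6°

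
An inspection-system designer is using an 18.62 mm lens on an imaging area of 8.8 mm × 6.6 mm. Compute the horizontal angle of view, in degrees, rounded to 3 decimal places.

Angle of view α = 2·arctan(w/2f) with w = 8.8 mm and f = 18.62 mm.
w/2f = 0.23631; arctan(0.23631) ≈ 13.2954°, so α ≈ 26.5908°.

26.591°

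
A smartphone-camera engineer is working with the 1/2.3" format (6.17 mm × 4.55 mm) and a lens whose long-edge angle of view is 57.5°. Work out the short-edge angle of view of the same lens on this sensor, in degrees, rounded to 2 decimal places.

44.05°

From the long-edge AOV: f = 6.17 / (2·tan(28.75°)) = 6.17 / 1.09724 ≈ 5.6232 mm.
Short-edge AOV = 2·arctan(4.55 / (2 × 5.6232)) = 2·arctan(0.40457) ≈ 44.0539°.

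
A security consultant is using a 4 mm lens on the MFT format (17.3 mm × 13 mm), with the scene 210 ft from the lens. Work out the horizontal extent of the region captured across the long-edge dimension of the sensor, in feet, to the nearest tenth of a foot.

dₒ: 210 ft × 304.8 mm/ft = 64008.00 mm.
Similar triangles through the lens centre give W/dₒ = w/dᵢ; with 1/f = 1/dₒ + 1/dᵢ this gives W = w·(dₒ − f)/f.
W = 17.3 mm × (64008 − 4) / 4 = 17.3 × 16000.9995 ≈ 276817.291 mm = 276817.291/304.8 ft = 908.193 ft.

908.2 ft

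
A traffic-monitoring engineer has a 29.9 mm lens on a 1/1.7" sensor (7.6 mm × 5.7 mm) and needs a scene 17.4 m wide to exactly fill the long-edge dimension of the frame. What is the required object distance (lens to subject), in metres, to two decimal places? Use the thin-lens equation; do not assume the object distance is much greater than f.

68.49 m

W: 17.4 m = 17400 mm.
Magnification m = w/W = dᵢ/dₒ; combined with 1/f = 1/dₒ + 1/dᵢ this gives dₒ = f·(1 + W/w).
dₒ = 29.9 mm × (1 + 17400/7.6) = 29.9 × 2290.4737 ≈ 68485.163 mm = 68.4852 m.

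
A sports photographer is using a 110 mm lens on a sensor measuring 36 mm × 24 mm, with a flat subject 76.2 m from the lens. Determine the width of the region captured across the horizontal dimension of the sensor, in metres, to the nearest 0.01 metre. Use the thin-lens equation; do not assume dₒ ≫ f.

24.90 m

dₒ: 76.2 m = 76200 mm.
Similar triangles through the lens centre give W/dₒ = w/dᵢ; with 1/f = 1/dₒ + 1/dᵢ this gives W = w·(dₒ − f)/f.
W = 36 mm × (76200 − 110) / 110 = 36 × 691.7273 ≈ 24902.182 mm = 24.9022 m.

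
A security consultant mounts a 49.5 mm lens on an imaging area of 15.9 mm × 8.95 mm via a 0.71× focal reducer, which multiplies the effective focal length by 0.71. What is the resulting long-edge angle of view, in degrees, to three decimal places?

25.492°

Effective focal length f = 49.5 × 0.71 = 35.145 mm.
α = 2·arctan(15.9 / (2 × 35.145)) = 2·arctan(0.22621) ≈ 25.4922°.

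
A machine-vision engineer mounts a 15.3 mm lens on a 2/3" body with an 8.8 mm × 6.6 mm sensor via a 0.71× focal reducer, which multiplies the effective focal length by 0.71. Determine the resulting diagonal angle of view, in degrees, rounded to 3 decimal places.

Effective focal length f = 15.3 × 0.71 = 10.863 mm.
Sensor diagonal = √(8.8² + 6.6²) = √121.0000 ≈ 11.0000 mm.
α = 2·arctan(11.000 / (2 × 10.863)) = 2·arctan(0.50631) ≈ 53.7067°.

53.707°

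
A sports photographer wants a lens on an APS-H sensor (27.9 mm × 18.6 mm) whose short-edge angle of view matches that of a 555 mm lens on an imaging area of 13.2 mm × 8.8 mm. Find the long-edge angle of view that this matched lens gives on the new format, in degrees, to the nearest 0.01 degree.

Equal short-edge AOV ⇒ f₂ = f₁ · 18.6/8.8 = 555 × 2.11364 ≈ 1173.0682 mm.
Long-edge AOV on the new format = 2·arctan(27.9 / (2 × 1173.0682)) = 2·arctan(0.01189) ≈ 1.3626°.

1.36°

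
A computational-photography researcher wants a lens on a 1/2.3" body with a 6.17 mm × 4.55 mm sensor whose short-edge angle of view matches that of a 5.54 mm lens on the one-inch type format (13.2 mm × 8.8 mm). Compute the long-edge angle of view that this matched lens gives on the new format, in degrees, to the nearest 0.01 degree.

Equal short-edge AOV ⇒ f₂ = f₁ · 4.55/8.8 = 5.54 × 0.51705 ≈ 2.8644 mm.
Long-edge AOV on the new format = 2·arctan(6.17 / (2 × 2.8644)) = 2·arctan(1.07700) ≈ 94.2464°.

94.25°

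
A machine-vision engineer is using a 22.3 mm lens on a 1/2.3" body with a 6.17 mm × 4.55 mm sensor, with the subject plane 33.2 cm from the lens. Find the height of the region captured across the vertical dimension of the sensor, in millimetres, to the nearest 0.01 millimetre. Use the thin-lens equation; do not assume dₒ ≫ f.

dₒ: 33.2 cm = 332 mm.
Similar triangles through the lens centre give W/dₒ = h/dᵢ; with 1/f = 1/dₒ + 1/dᵢ this gives W = h·(dₒ − f)/f.
W = 4.55 mm × (332 − 22.3) / 22.3 = 4.55 × 13.8879 ≈ 63.190 mm.

63.19 mm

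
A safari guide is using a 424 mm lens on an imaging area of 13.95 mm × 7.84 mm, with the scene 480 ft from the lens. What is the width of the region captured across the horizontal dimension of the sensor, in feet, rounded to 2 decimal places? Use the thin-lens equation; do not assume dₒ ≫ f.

15.75 ft

dₒ: 480 ft × 304.8 mm/ft = 146304.00 mm.
Similar triangles through the lens centre give W/dₒ = w/dᵢ; with 1/f = 1/dₒ + 1/dᵢ this gives W = w·(dₒ − f)/f.
W = 13.95 mm × (146304 − 424) / 424 = 13.95 × 344.0566 ≈ 4799.589 mm = 4799.589/304.8 ft = 15.7467 ft.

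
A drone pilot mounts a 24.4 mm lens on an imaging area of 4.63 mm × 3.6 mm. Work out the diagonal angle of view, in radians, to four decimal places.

Sensor diagonal = √(4.63² + 3.6²) = √34.3969 ≈ 5.8649 mm.
Angle of view α = 2·arctan(d/2f) with d = 5.8649 mm and f = 24.4 mm.
d/2f = 0.12018; arctan(0.12018) ≈ 0.1196 rad, so α ≈ 0.2392 rad.

0.2392 rad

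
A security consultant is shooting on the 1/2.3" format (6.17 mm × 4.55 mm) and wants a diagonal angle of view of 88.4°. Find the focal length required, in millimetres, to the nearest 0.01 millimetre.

Sensor diagonal = √(6.17² + 4.55²) = √58.7714 ≈ 7.6663 mm.
From α = 2·arctan(d/2f) we get f = d / (2·tan(α/2)).
With d = 7.6663 mm and α/2 = 44.2°, tan(α/2) ≈ 0.97246, so f ≈ 7.6663 / 1.94492 ≈ 3.9417 mm.

3.94 mm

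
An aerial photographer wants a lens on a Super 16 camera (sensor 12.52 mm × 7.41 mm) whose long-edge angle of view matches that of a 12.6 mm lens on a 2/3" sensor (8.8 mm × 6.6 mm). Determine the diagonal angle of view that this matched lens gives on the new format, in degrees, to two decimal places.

44.17°

Equal long-edge AOV ⇒ f₂ = f₁ · 12.52/8.8 = 12.6 × 1.42273 ≈ 17.9264 mm.
Sensor diagonal = √(12.52² + 7.41²) = √211.6585 ≈ 14.5485 mm.
Diagonal AOV on the new format = 2·arctan(14.5485 / (2 × 17.9264)) = 2·arctan(0.40578) ≈ 44.1731°.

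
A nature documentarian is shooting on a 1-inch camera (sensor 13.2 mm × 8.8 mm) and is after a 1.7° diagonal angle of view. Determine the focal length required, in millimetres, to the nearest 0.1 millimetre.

Sensor diagonal = √(13.2² + 8.8²) = √251.6800 ≈ 15.8644 mm.
From α = 2·arctan(d/2f) we get f = d / (2·tan(α/2)).
With d = 15.8644 mm and α/2 = 0.85°, tan(α/2) ≈ 0.01484, so f ≈ 15.8644 / 0.02967 ≈ 534.6459 mm.

534.6 mm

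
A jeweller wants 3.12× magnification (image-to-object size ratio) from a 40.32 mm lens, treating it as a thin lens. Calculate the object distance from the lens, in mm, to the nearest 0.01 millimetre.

53.24 mm

With m = dᵢ/dₒ and 1/f = 1/dₒ + 1/dᵢ, substituting dᵢ = m·dₒ gives 1/f = (1 + 1/m)/dₒ, hence dₒ = f·(1 + 1/m).
dₒ = 40.32 × (1 + 1/3.12) = 40.32 × 1.32051 ≈ 53.243 mm.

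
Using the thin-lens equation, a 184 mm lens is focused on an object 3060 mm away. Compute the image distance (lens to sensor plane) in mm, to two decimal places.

195.77 mm

1/dᵢ = 1/f − 1/dₒ = 1/184 − 1/3060 = 0.0051080 mm⁻¹.
dᵢ = 1/0.0051080 ≈ 195.7719 mm.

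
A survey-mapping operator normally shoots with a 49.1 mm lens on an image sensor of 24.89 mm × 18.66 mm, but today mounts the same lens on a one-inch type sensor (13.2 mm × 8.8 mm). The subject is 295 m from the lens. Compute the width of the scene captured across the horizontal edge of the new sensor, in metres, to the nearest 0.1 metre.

79.3 m

The focal length stays 49.1 mm; the relevant sensor dimension is now w = 13.2 mm. Object distance dₒ = 295 m = 295000 mm.
Thin-lens field width W = w·(dₒ − f)/f = 13.2 × (295000 − 49.1)/49.1 ≈ 79294.336 mm = 79.2943 m.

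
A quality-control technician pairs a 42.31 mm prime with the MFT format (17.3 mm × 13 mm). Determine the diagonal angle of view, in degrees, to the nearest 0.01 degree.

28.69°

Sensor diagonal = √(17.3² + 13²) = √468.2900 ≈ 21.6400 mm.
Angle of view α = 2·arctan(d/2f) with d = 21.6400 mm and f = 42.31 mm.
d/2f = 0.25573; arctan(0.25573) ≈ 14.3449°, so α ≈ 28.6898°.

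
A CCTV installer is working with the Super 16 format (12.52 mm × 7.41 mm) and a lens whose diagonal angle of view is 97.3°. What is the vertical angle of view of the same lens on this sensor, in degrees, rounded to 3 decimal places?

Sensor diagonal = √(12.52² + 7.41²) = √211.6585 ≈ 14.5485 mm.
From the diagonal AOV: f = 14.5485 / (2·tan(48.65°)) = 14.5485 / 2.27255 ≈ 6.4018 mm.
Vertical AOV = 2·arctan(7.41 / (2 × 6.4018)) = 2·arctan(0.57874) ≈ 60.1194°.

60.119°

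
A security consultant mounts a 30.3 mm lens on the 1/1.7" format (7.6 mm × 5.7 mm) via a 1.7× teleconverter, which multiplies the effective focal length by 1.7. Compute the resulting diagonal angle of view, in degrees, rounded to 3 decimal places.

10.537°

Effective focal length f = 30.3 × 1.7 = 51.51 mm.
Sensor diagonal = √(7.6² + 5.7²) = √90.2500 ≈ 9.5000 mm.
α = 2·arctan(9.500 / (2 × 51.51)) = 2·arctan(0.09222) ≈ 10.5373°.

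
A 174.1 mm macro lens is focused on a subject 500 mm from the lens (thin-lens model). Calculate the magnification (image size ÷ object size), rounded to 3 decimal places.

0.534×

Thin lens: 1/f = 1/dₒ + 1/dᵢ → 1/dᵢ = 1/174.1 − 1/500 = 0.0037438 mm⁻¹, so dᵢ ≈ 267.1065 mm.
Magnification m = dᵢ/dₒ = 267.1065/500 ≈ 0.53421.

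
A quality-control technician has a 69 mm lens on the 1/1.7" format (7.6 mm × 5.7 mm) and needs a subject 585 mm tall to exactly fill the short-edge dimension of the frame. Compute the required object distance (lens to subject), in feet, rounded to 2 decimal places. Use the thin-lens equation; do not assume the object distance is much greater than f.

Magnification m = h/W = dᵢ/dₒ; combined with 1/f = 1/dₒ + 1/dᵢ this gives dₒ = f·(1 + W/h).
dₒ = 69 mm × (1 + 585/5.7) = 69 × 103.6316 ≈ 7150.579 mm = 7150.579/304.8 ft = 23.4599 ft.

23.46 ft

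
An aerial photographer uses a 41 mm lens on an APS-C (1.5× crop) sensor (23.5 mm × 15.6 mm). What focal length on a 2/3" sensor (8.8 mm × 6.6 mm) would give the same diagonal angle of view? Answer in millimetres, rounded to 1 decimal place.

Sensor diagonal = √(23.5² + 15.6²) = √795.6100 ≈ 28.2066 mm.
Sensor diagonal = √(8.8² + 6.6²) = √121.0000 ≈ 11.0000 mm.
Equal angle of view means equal diagonal/f ratio, so f₂ = f₁ · (diagonal₂/diagonal₁) = 41 × 11.0000/28.2066.
f₂ = 41 × 0.38998 ≈ 15.989 mm.

16.0 mm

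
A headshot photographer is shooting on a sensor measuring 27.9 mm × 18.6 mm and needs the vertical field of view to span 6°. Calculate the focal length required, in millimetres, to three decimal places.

From α = 2·arctan(h/2f) we get f = h / (2·tan(α/2)).
With h = 18.6 mm and α/2 = 3°, tan(α/2) ≈ 0.05241, so f ≈ 18.6 / 0.10482 ≈ 177.4546 mm.

177.455 mm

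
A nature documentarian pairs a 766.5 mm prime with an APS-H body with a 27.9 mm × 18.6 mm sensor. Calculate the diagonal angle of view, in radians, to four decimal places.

Sensor diagonal = √(27.9² + 18.6²) = √1124.3700 ≈ 33.5316 mm.
Angle of view α = 2·arctan(d/2f) with d = 33.5316 mm and f = 766.5 mm.
d/2f = 0.02187; arctan(0.02187) ≈ 0.0219 rad, so α ≈ 0.0437 rad.

0.0437 rad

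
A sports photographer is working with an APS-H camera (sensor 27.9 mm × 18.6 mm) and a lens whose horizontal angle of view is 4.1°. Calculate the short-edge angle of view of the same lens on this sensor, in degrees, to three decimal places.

2.734°

From the horizontal AOV: f = 27.9 / (2·tan(2.05°)) = 27.9 / 0.07159 ≈ 389.7244 mm.
Short-edge AOV = 2·arctan(18.6 / (2 × 389.7244)) = 2·arctan(0.02386) ≈ 2.7340°.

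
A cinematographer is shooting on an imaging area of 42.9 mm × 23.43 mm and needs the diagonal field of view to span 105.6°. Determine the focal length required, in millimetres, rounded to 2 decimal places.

Sensor diagonal = √(42.9² + 23.43²) = √2389.3749 ≈ 48.8812 mm.
From α = 2·arctan(d/2f) we get f = d / (2·tan(α/2)).
With d = 48.8812 mm and α/2 = 52.8°, tan(α/2) ≈ 1.31745, so f ≈ 48.8812 / 2.63490 ≈ 18.5514 mm.

18.55 mm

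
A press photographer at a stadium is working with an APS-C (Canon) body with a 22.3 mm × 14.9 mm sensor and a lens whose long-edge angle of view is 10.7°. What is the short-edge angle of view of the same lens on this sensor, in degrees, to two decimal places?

From the long-edge AOV: f = 22.3 / (2·tan(5.35°)) = 22.3 / 0.18729 ≈ 119.0636 mm.
Short-edge AOV = 2·arctan(14.9 / (2 × 119.0636)) = 2·arctan(0.06257) ≈ 7.1608°.

7.16°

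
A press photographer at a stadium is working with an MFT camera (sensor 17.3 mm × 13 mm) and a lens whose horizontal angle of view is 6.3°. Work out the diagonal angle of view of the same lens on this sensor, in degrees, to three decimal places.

From the horizontal AOV: f = 17.3 / (2·tan(3.15°)) = 17.3 / 0.11007 ≈ 157.1775 mm.
Sensor diagonal = √(17.3² + 13²) = √468.2900 ≈ 21.6400 mm.
Diagonal AOV = 2·arctan(21.6400 / (2 × 157.1775)) = 2·arctan(0.06884) ≈ 7.8760°.

7.876°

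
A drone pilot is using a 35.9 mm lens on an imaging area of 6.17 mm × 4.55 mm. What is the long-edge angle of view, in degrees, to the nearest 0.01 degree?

9.82°

Angle of view α = 2·arctan(w/2f) with w = 6.17 mm and f = 35.9 mm.
w/2f = 0.08593; arctan(0.08593) ≈ 4.9115°, so α ≈ 9.8231°.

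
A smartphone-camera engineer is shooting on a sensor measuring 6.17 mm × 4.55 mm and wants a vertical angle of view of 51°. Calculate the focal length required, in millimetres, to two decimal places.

4.77 mm

From α = 2·arctan(h/2f) we get f = h / (2·tan(α/2)).
With h = 4.55 mm and α/2 = 25.5°, tan(α/2) ≈ 0.47698, so f ≈ 4.55 / 0.95395 ≈ 4.7696 mm.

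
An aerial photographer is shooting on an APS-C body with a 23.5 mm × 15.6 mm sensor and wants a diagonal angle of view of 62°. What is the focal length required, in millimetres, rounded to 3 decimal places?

23.472 mm

Sensor diagonal = √(23.5² + 15.6²) = √795.6100 ≈ 28.2066 mm.
From α = 2·arctan(d/2f) we get f = d / (2·tan(α/2)).
With d = 28.2066 mm and α/2 = 31°, tan(α/2) ≈ 0.60086, so f ≈ 28.2066 / 1.20172 ≈ 23.4718 mm.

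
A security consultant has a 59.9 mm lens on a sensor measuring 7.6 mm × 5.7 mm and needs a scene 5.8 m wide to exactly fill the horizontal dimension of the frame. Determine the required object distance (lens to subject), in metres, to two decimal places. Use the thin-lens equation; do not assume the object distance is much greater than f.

W: 5.8 m = 5800 mm.
Magnification m = w/W = dᵢ/dₒ; combined with 1/f = 1/dₒ + 1/dᵢ this gives dₒ = f·(1 + W/w).
dₒ = 59.9 mm × (1 + 5800/7.6) = 59.9 × 764.1579 ≈ 45773.058 mm = 45.7731 m.

45.77 m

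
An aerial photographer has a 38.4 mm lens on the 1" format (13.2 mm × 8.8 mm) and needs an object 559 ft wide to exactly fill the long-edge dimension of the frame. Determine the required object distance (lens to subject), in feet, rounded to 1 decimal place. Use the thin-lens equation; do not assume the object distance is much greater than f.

1626.3 ft

W: 559 ft × 304.8 mm/ft = 170383.19 mm.
Magnification m = w/W = dᵢ/dₒ; combined with 1/f = 1/dₒ + 1/dᵢ this gives dₒ = f·(1 + W/w).
dₒ = 38.4 mm × (1 + 170383/13.2) = 38.4 × 12908.8178 ≈ 495698.602 mm = 495698.602/304.8 ft = 1626.31 ft.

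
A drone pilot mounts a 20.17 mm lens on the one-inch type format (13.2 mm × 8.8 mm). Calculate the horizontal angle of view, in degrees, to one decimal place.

36.2°

Angle of view α = 2·arctan(w/2f) with w = 13.2 mm and f = 20.17 mm.
w/2f = 0.32722; arctan(0.32722) ≈ 18.1191°, so α ≈ 36.2381°.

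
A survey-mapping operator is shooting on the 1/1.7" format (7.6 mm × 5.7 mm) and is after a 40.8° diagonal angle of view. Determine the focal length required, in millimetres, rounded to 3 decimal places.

Sensor diagonal = √(7.6² + 5.7²) = √90.2500 ≈ 9.5000 mm.
From α = 2·arctan(d/2f) we get f = d / (2·tan(α/2)).
With d = 9.5000 mm and α/2 = 20.4°, tan(α/2) ≈ 0.37190, so f ≈ 9.5000 / 0.74379 ≈ 12.7724 mm.

12.772 mm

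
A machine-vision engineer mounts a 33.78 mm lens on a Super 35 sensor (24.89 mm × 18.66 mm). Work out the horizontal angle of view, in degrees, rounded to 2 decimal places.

40.45°

Angle of view α = 2·arctan(w/2f) with w = 24.89 mm and f = 33.78 mm.
w/2f = 0.36841; arctan(0.36841) ≈ 20.2245°, so α ≈ 40.4489°.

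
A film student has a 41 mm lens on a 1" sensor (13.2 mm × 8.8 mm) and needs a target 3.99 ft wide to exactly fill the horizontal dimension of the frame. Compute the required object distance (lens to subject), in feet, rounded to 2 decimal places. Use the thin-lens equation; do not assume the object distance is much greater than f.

12.53 ft

W: 3.99 ft × 304.8 mm/ft = 1216.15 mm.
Magnification m = w/W = dᵢ/dₒ; combined with 1/f = 1/dₒ + 1/dᵢ this gives dₒ = f·(1 + W/w).
dₒ = 41 mm × (1 + 1216.15/13.2) = 41 × 93.1327 ≈ 3818.442 mm = 3818.442/304.8 ft = 12.5277 ft.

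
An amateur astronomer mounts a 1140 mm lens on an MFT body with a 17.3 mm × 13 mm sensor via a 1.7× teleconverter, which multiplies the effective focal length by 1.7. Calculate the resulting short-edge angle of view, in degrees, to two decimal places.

Effective focal length f = 1140 × 1.7 = 1938 mm.
α = 2·arctan(13 / (2 × 1938)) = 2·arctan(0.00335) ≈ 0.3843°.

0.38°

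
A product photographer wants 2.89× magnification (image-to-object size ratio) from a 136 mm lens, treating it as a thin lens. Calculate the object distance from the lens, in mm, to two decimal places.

With m = dᵢ/dₒ and 1/f = 1/dₒ + 1/dᵢ, substituting dᵢ = m·dₒ gives 1/f = (1 + 1/m)/dₒ, hence dₒ = f·(1 + 1/m).
dₒ = 136 × (1 + 1/2.89) = 136 × 1.34602 ≈ 183.059 mm.

183.06 mm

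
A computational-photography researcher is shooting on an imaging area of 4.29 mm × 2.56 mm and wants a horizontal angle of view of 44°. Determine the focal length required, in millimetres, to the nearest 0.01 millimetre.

5.31 mm

From α = 2·arctan(w/2f) we get f = w / (2·tan(α/2)).
With w = 4.29 mm and α/2 = 22°, tan(α/2) ≈ 0.40403, so f ≈ 4.29 / 0.80805 ≈ 5.3091 mm.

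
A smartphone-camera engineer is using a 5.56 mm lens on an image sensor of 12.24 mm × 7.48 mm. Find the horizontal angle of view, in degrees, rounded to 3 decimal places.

95.490°

Angle of view α = 2·arctan(w/2f) with w = 12.24 mm and f = 5.56 mm.
w/2f = 1.10072; arctan(1.10072) ≈ 47.7450°, so α ≈ 95.4899°.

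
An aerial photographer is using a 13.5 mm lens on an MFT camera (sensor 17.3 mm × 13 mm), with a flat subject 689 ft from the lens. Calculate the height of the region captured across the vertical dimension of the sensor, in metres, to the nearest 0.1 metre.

dₒ: 689 ft × 304.8 mm/ft = 210007.19 mm.
Similar triangles through the lens centre give W/dₒ = h/dᵢ; with 1/f = 1/dₒ + 1/dᵢ this gives W = h·(dₒ − f)/f.
W = 13 mm × (210007 − 13.5) / 13.5 = 13 × 15555.0884 ≈ 202216.149 mm = 202.216 m.

202.2 m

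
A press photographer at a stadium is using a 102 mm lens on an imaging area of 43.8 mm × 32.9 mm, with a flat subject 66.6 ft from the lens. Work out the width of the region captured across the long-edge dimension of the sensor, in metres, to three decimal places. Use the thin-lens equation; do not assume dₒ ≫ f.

8.673 m

dₒ: 66.6 ft × 304.8 mm/ft = 20299.68 mm.
Similar triangles through the lens centre give W/dₒ = w/dᵢ; with 1/f = 1/dₒ + 1/dᵢ this gives W = w·(dₒ − f)/f.
W = 43.8 mm × (20299.7 − 102) / 102 = 43.8 × 198.0165 ≈ 8673.121 mm = 8.67312 m.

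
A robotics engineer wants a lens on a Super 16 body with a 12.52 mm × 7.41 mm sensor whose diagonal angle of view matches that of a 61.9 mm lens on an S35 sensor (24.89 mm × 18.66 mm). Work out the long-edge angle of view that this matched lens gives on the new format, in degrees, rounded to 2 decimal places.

Sensor diagonal = √(24.89² + 18.66²) = √967.7077 ≈ 31.1080 mm.
Sensor diagonal = √(12.52² + 7.41²) = √211.6585 ≈ 14.5485 mm.
Equal diagonal AOV ⇒ f₂ = f₁ · 14.5485/31.1080 = 61.9 × 0.46768 ≈ 28.9492 mm.
Long-edge AOV on the new format = 2·arctan(12.52 / (2 × 28.9492)) = 2·arctan(0.21624) ≈ 24.4036°.

24.40°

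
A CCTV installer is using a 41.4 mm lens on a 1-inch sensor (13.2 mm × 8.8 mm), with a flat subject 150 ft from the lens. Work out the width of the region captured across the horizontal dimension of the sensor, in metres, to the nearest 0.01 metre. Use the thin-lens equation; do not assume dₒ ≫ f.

dₒ: 150 ft × 304.8 mm/ft = 45720.00 mm.
Similar triangles through the lens centre give W/dₒ = w/dᵢ; with 1/f = 1/dₒ + 1/dᵢ this gives W = w·(dₒ − f)/f.
W = 13.2 mm × (45720 − 41.4) / 41.4 = 13.2 × 1103.3478 ≈ 14564.191 mm = 14.5642 m.

14.56 m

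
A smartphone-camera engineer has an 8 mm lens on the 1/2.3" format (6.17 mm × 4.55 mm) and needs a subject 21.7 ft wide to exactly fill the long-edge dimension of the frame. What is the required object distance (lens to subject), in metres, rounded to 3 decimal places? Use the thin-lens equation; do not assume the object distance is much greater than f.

8.584 m

W: 21.7 ft × 304.8 mm/ft = 6614.16 mm.
Magnification m = w/W = dᵢ/dₒ; combined with 1/f = 1/dₒ + 1/dᵢ this gives dₒ = f·(1 + W/w).
dₒ = 8 mm × (1 + 6614.16/6.17) = 8 × 1072.9870 ≈ 8583.896 mm = 8.5839 m.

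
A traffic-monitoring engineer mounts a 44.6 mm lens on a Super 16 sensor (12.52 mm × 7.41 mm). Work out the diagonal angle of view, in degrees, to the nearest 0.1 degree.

Sensor diagonal = √(12.52² + 7.41²) = √211.6585 ≈ 14.5485 mm.
Angle of view α = 2·arctan(d/2f) with d = 14.5485 mm and f = 44.6 mm.
d/2f = 0.16310; arctan(0.16310) ≈ 9.2634°, so α ≈ 18.5267°.

18.5°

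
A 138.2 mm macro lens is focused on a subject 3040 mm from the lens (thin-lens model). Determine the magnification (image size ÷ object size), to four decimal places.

Thin lens: 1/f = 1/dₒ + 1/dᵢ → 1/dᵢ = 1/138.2 − 1/3040 = 0.0069069 mm⁻¹, so dᵢ ≈ 144.7819 mm.
Magnification m = dᵢ/dₒ = 144.7819/3040 ≈ 0.04763.

0.0476×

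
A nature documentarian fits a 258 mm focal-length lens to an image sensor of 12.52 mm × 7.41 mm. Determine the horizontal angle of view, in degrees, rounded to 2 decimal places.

2.78°

Angle of view α = 2·arctan(w/2f) with w = 12.52 mm and f = 258 mm.
w/2f = 0.02426; arctan(0.02426) ≈ 1.3899°, so α ≈ 2.7799°.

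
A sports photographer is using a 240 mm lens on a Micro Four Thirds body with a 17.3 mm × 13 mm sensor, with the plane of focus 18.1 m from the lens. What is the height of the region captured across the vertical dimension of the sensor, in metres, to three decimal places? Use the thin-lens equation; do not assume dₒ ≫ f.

dₒ: 18.1 m = 18100 mm.
Similar triangles through the lens centre give W/dₒ = h/dᵢ; with 1/f = 1/dₒ + 1/dᵢ this gives W = h·(dₒ − f)/f.
W = 13 mm × (18100 − 240) / 240 = 13 × 74.4167 ≈ 967.417 mm = 0.967417 m.

0.967 m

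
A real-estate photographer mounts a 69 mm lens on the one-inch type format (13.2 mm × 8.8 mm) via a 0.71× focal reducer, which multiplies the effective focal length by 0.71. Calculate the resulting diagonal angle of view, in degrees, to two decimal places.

Effective focal length f = 69 × 0.71 = 48.99 mm.
Sensor diagonal = √(13.2² + 8.8²) = √251.6800 ≈ 15.8644 mm.
α = 2·arctan(15.864 / (2 × 48.99)) = 2·arctan(0.16191) ≈ 18.3944°.

18.39°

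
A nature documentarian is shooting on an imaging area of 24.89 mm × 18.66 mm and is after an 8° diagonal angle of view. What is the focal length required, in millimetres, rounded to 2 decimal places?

222.43 mm

Sensor diagonal = √(24.89² + 18.66²) = √967.7077 ≈ 31.1080 mm.
From α = 2·arctan(d/2f) we get f = d / (2·tan(α/2)).
With d = 31.1080 mm and α/2 = 4°, tan(α/2) ≈ 0.06993, so f ≈ 31.1080 / 0.13985 ≈ 222.4326 mm.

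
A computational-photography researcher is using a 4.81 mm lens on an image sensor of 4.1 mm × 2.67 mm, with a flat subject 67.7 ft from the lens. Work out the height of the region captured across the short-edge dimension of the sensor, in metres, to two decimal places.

dₒ: 67.7 ft × 304.8 mm/ft = 20634.96 mm.
Similar triangles through the lens centre give W/dₒ = h/dᵢ; with 1/f = 1/dₒ + 1/dᵢ this gives W = h·(dₒ − f)/f.
W = 2.67 mm × (20635 − 4.81) / 4.81 = 2.67 × 4289.0123 ≈ 11451.663 mm = 11.4517 m.

11.45 m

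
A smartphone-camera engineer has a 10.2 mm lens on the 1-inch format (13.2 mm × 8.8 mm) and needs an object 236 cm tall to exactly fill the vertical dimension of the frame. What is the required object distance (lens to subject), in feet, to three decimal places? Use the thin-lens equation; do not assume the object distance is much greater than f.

W: 236 cm = 2360 mm.
Magnification m = h/W = dᵢ/dₒ; combined with 1/f = 1/dₒ + 1/dᵢ this gives dₒ = f·(1 + W/h).
dₒ = 10.2 mm × (1 + 2360/8.8) = 10.2 × 269.1818 ≈ 2745.655 mm = 2745.655/304.8 ft = 9.00805 ft.

9.008 ft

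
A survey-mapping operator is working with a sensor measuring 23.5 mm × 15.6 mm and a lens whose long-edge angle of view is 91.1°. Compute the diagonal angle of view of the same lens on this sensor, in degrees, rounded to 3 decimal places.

101.482°

From the long-edge AOV: f = 23.5 / (2·tan(45.55°)) = 23.5 / 2.03877 ≈ 11.5266 mm.
Sensor diagonal = √(23.5² + 15.6²) = √795.6100 ≈ 28.2066 mm.
Diagonal AOV = 2·arctan(28.2066 / (2 × 11.5266)) = 2·arctan(1.22355) ≈ 101.4820°.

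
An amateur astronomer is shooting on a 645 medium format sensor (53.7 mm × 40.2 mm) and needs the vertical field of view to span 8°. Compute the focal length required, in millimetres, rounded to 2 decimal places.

287.44 mm

From α = 2·arctan(h/2f) we get f = h / (2·tan(α/2)).
With h = 40.2 mm and α/2 = 4°, tan(α/2) ≈ 0.06993, so f ≈ 40.2 / 0.13985 ≈ 287.4434 mm.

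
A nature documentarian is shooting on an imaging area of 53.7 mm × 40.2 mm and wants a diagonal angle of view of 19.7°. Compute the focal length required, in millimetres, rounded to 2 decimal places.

193.17 mm

Sensor diagonal = √(53.7² + 40.2²) = √4499.7300 ≈ 67.0800 mm.
From α = 2·arctan(d/2f) we get f = d / (2·tan(α/2)).
With d = 67.0800 mm and α/2 = 9.85°, tan(α/2) ≈ 0.17363, so f ≈ 67.0800 / 0.34726 ≈ 193.1708 mm.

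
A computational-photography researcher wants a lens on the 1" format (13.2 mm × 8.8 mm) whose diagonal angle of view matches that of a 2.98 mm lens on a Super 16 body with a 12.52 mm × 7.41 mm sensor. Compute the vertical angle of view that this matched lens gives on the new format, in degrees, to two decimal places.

Sensor diagonal = √(12.52² + 7.41²) = √211.6585 ≈ 14.5485 mm.
Sensor diagonal = √(13.2² + 8.8²) = √251.6800 ≈ 15.8644 mm.
Equal diagonal AOV ⇒ f₂ = f₁ · 15.8644/14.5485 = 2.98 × 1.09045 ≈ 3.2495 mm.
Vertical AOV on the new format = 2·arctan(8.8 / (2 × 3.2495)) = 2·arctan(1.35404) ≈ 107.1058°.

107.11°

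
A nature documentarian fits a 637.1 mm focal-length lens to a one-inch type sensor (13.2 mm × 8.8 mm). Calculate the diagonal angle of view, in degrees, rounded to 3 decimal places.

1.427°

Sensor diagonal = √(13.2² + 8.8²) = √251.6800 ≈ 15.8644 mm.
Angle of view α = 2·arctan(d/2f) with d = 15.8644 mm and f = 637.1 mm.
d/2f = 0.01245; arctan(0.01245) ≈ 0.7133°, so α ≈ 1.4266°.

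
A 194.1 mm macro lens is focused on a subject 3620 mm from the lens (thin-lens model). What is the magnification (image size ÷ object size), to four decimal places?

0.0567×

Thin lens: 1/f = 1/dₒ + 1/dᵢ → 1/dᵢ = 1/194.1 − 1/3620 = 0.0048757 mm⁻¹, so dᵢ ≈ 205.0971 mm.
Magnification m = dᵢ/dₒ = 205.0971/3620 ≈ 0.05666.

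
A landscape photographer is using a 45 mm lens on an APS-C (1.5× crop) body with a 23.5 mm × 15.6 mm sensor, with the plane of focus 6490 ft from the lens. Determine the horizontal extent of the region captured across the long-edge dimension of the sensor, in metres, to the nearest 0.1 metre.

dₒ: 6490 ft × 304.8 mm/ft = 1978151.94 mm.
Similar triangles through the lens centre give W/dₒ = w/dᵢ; with 1/f = 1/dₒ + 1/dᵢ this gives W = w·(dₒ − f)/f.
W = 23.5 mm × (1.97815e+06 − 45) / 45 = 23.5 × 43957.9319 ≈ 1033011.400 mm = 1033.01 m.

1033.0 m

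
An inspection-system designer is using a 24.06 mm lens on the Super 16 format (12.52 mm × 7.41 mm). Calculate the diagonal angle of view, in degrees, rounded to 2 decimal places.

33.64°

Sensor diagonal = √(12.52² + 7.41²) = √211.6585 ≈ 14.5485 mm.
Angle of view α = 2·arctan(d/2f) with d = 14.5485 mm and f = 24.06 mm.
d/2f = 0.30234; arctan(0.30234) ≈ 16.8220°, so α ≈ 33.6441°.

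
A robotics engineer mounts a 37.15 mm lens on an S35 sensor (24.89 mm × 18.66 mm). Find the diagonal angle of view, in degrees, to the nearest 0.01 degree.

Sensor diagonal = √(24.89² + 18.66²) = √967.7077 ≈ 31.1080 mm.
Angle of view α = 2·arctan(d/2f) with d = 31.1080 mm and f = 37.15 mm.
d/2f = 0.41868; arctan(0.41868) ≈ 22.7181°, so α ≈ 45.4363°.

45.44°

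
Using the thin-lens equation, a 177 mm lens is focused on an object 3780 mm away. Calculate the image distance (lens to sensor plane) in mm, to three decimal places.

1/dᵢ = 1/f − 1/dₒ = 1/177 − 1/3780 = 0.0053852 mm⁻¹.
dᵢ = 1/0.0053852 ≈ 185.6953 mm.

185.695 mm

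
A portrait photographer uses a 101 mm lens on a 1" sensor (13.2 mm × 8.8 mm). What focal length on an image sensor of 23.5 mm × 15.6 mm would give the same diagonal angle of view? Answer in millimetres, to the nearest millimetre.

180 mm

Sensor diagonal = √(13.2² + 8.8²) = √251.6800 ≈ 15.8644 mm.
Sensor diagonal = √(23.5² + 15.6²) = √795.6100 ≈ 28.2066 mm.
Equal angle of view means equal diagonal/f ratio, so f₂ = f₁ · (diagonal₂/diagonal₁) = 101 × 28.2066/15.8644.
f₂ = 101 × 1.77798 ≈ 179.576 mm.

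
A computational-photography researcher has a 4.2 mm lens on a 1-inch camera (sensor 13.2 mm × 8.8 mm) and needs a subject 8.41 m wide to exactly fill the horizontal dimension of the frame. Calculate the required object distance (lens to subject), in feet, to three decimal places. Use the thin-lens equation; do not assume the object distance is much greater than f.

8.793 ft

W: 8.41 m = 8410 mm.
Magnification m = w/W = dᵢ/dₒ; combined with 1/f = 1/dₒ + 1/dᵢ this gives dₒ = f·(1 + W/w).
dₒ = 4.2 mm × (1 + 8410/13.2) = 4.2 × 638.1212 ≈ 2680.109 mm = 2680.109/304.8 ft = 8.79301 ft.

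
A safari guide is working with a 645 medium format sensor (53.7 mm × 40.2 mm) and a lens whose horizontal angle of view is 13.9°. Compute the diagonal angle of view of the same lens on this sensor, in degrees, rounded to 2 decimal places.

From the horizontal AOV: f = 53.7 / (2·tan(6.95°)) = 53.7 / 0.24380 ≈ 220.2646 mm.
Sensor diagonal = √(53.7² + 40.2²) = √4499.7300 ≈ 67.0800 mm.
Diagonal AOV = 2·arctan(67.0800 / (2 × 220.2646)) = 2·arctan(0.15227) ≈ 17.3160°.

17.32°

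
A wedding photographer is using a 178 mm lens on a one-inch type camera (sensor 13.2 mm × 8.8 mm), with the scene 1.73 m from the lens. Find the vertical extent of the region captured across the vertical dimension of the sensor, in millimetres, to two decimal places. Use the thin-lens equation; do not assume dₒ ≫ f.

76.73 mm

dₒ: 1.73 m = 1730 mm.
Similar triangles through the lens centre give W/dₒ = h/dᵢ; with 1/f = 1/dₒ + 1/dᵢ this gives W = h·(dₒ − f)/f.
W = 8.8 mm × (1730 − 178) / 178 = 8.8 × 8.7191 ≈ 76.728 mm.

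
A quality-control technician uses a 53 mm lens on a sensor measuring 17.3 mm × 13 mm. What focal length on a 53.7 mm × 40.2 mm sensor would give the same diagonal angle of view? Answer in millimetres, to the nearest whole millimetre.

Sensor diagonal = √(17.3² + 13²) = √468.2900 ≈ 21.6400 mm.
Sensor diagonal = √(53.7² + 40.2²) = √4499.7300 ≈ 67.0800 mm.
Equal angle of view means equal diagonal/f ratio, so f₂ = f₁ · (diagonal₂/diagonal₁) = 53 × 67.0800/21.6400.
f₂ = 53 × 3.09982 ≈ 164.290 mm.

164 mm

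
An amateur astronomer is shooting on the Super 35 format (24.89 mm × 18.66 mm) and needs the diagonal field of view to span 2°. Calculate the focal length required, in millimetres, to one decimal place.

891.1 mm

Sensor diagonal = √(24.89² + 18.66²) = √967.7077 ≈ 31.1080 mm.
From α = 2·arctan(d/2f) we get f = d / (2·tan(α/2)).
With d = 31.1080 mm and α/2 = 1°, tan(α/2) ≈ 0.01746, so f ≈ 31.1080 / 0.03491 ≈ 891.0881 mm.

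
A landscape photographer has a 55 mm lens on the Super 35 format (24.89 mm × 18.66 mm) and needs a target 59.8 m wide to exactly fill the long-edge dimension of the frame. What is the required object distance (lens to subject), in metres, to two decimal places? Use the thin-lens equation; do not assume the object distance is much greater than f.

132.20 m

W: 59.8 m = 59800 mm.
Magnification m = w/W = dᵢ/dₒ; combined with 1/f = 1/dₒ + 1/dᵢ this gives dₒ = f·(1 + W/w).
dₒ = 55 mm × (1 + 59800/24.89) = 55 × 2403.5713 ≈ 132196.422 mm = 132.196 m.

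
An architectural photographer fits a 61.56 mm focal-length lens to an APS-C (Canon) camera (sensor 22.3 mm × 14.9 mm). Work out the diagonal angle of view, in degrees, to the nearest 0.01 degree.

Sensor diagonal = √(22.3² + 14.9²) = √719.3000 ≈ 26.8198 mm.
Angle of view α = 2·arctan(d/2f) with d = 26.8198 mm and f = 61.56 mm.
d/2f = 0.21783; arctan(0.21783) ≈ 12.2890°, so α ≈ 24.5780°.

24.58°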